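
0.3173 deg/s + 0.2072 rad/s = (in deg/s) 12.19. Check: 1 deg/s = 0.017453293 rad/s, so 0.3173 deg/s = 0.3173 * 0.017453293 = 0.0055379297 rad/s. 0.2072 rad/s is already in rad/s. Sum: 0.0055379297 + 0.2072 = 0.21273793 rad/s. 1 deg/s = 0.017453293 rad/s, so 0.21273793 rad/s = 0.21273793 / 0.017453293 = 12.188986 deg/s ≈ 12.19 deg/s (4 s.f.).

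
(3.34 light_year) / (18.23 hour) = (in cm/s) 1 light_year = 9.4607305e+15 m, so 3.34 light_year = 3.34 * 9.4607305e+15 = 3.159884e+16 m. 1 hour = 3600 s, so 18.23 hour = 18.23 * 3600 = 65628 s. Combine: 3.159884e+16 m / 65628 s = 4.8148412e+11 m/s. 1 cm/s = 0.01 m/s, so 4.8148412e+11 m/s = 4.8148412e+11 / 0.01 = 4.8148412e+13 cm/s ≈ 4.815e+13 cm/s (4 s.f.). Final answer: 4.815e+13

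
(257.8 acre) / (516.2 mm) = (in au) 1 acre = 4046.8564 m^2, so 257.8 acre = 257.8 * 4046.8564 = 1043279.6 m^2. 1 mm = 0.001 m, so 516.2 mm = 516.2 * 0.001 = 0.5162 m. Combine: 1043279.6 m^2 / 0.5162 m = 2021076.3 m. 1 au = 1.4959787e+11 m, so 2021076.3 m = 2021076.3 / 1.4959787e+11 = 1.3510061e-05 au ≈ 1.351e-05 au (4 s.f.). Final answer: 1.351e-05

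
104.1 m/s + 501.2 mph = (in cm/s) 104.1 m/s is already in m/s. 1 mph = 0.44704 m/s, so 501.2 mph = 501.2 * 0.44704 = 224.05645 m/s. Sum: 104.1 + 224.05645 = 328.15645 m/s. 1 cm/s = 0.01 m/s, so 328.15645 m/s = 328.15645 / 0.01 = 32815.645 cm/s ≈ 3.282e+04 cm/s (4 s.f.). Final answer: 3.282e+04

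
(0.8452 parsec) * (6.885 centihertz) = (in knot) 1 parsec = 3.0856776e+16 m, so 0.8452 parsec = 0.8452 * 3.0856776e+16 = 2.6080147e+16 m. 1 centihertz = 0.01 Hz, so 6.885 centihertz = 6.885 * 0.01 = 0.06885 Hz. Combine: 2.6080147e+16 m * 0.06885 Hz = 1.7956181e+15 m/s. 1 knot = 0.51444444 m/s, so 1.7956181e+15 m/s = 1.7956181e+15 / 0.51444444 = 3.4904024e+15 knot ≈ 3.49e+15 knot (4 s.f.). Final answer: 3.49e+15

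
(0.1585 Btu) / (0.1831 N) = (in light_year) 9.654e-14. Check: 1 Btu = 1055.0559 J, so 0.1585 Btu = 0.1585 * 1055.0559 = 167.22635 J. 0.1831 N is already in N. Combine: 167.22635 J / 0.1831 N = 913.30613 m. 1 light_year = 9.4607305e+15 m, so 913.30613 m = 913.30613 / 9.4607305e+15 = 9.6536534e-14 light_year ≈ 9.654e-14 light_year (4 s.f.).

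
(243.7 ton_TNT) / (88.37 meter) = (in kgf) 1.177e+09. Check: 1 ton_TNT = 4.184e+09 J, so 243.7 ton_TNT = 243.7 * 4.184e+09 = 1.0196408e+12 J. 88.37 meter = 88.37 m. Combine: 1.0196408e+12 J / 88.37 m = 1.1538314e+10 N. 1 kgf = 9.80665 N, so 1.1538314e+10 N = 1.1538314e+10 / 9.80665 = 1.1765806e+09 kgf ≈ 1.177e+09 kgf (4 s.f.).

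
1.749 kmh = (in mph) 1 kmh = 0.27777778 m/s, so 1.749 kmh = 1.749 * 0.27777778 = 0.48583333 m/s. 1 mph = 0.44704 m/s, so 0.48583333 m/s = 0.48583333 / 0.44704 = 1.0867782 mph ≈ 1.087 mph (4 s.f.). Final answer: 1.087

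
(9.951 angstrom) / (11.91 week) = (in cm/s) 1.381e-14. Check: 1 angstrom = 1e-10 m, so 9.951 angstrom = 9.951 * 1e-10 = 9.951e-10 m. 1 week = 604800 s, so 11.91 week = 11.91 * 604800 = 7203168 s. Combine: 9.951e-10 m / 7203168 s = 1.3814755e-16 m/s. 1 cm/s = 0.01 m/s, so 1.3814755e-16 m/s = 1.3814755e-16 / 0.01 = 1.3814755e-14 cm/s ≈ 1.381e-14 cm/s (4 s.f.).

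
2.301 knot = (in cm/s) 1 knot = 0.51444444 m/s, so 2.301 knot = 2.301 * 0.51444444 = 1.1837367 m/s. 1 cm/s = 0.01 m/s, so 1.1837367 m/s = 1.1837367 / 0.01 = 118.37367 cm/s ≈ 118.4 cm/s (4 s.f.). Final answer: 118.4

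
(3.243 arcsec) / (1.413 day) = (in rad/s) 1.288e-10. Check: 1 arcsec = 4.8481368e-06 rad, so 3.243 arcsec = 3.243 * 4.8481368e-06 = 1.5722508e-05 rad. 1 day = 86400 s, so 1.413 day = 1.413 * 86400 = 122083.2 s. Combine: 1.5722508e-05 rad / 122083.2 s = 1.2878519e-10 rad/s. Result: 1.2878519e-10 rad/s ≈ 1.288e-10 rad/s (4 s.f.).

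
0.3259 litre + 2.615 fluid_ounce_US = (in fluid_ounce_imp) 14.19. Check: 1 litre = 0.001 m^3, so 0.3259 litre = 0.3259 * 0.001 = 0.0003259 m^3. 1 fluid_ounce_US = 2.957353e-05 m^3, so 2.615 fluid_ounce_US = 2.615 * 2.957353e-05 = 7.733478e-05 m^3. Sum: 0.0003259 + 7.733478e-05 = 0.00040323478 m^3. 1 fluid_ounce_imp = 2.8413063e-05 m^3, so 0.00040323478 m^3 = 0.00040323478 / 2.8413063e-05 = 14.19188 fluid_ounce_imp ≈ 14.19 fluid_ounce_imp (4 s.f.).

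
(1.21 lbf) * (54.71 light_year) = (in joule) 1 lbf = 4.4482216 N, so 1.21 lbf = 1.21 * 4.4482216 = 5.3823482 N. 1 light_year = 9.4607305e+15 m, so 54.71 light_year = 54.71 * 9.4607305e+15 = 5.1759656e+17 m. Combine: 5.3823482 N * 5.1759656e+17 m = 2.7858849e+18 J. 2.7858849e+18 J = 2.7858849e+18 joule ≈ 2.786e+18 joule (4 s.f.). Final answer: 2.786e+18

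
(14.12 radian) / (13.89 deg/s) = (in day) 0.0006741. Check: 14.12 radian = 14.12 rad. 1 deg/s = 0.017453293 rad/s, so 13.89 deg/s = 13.89 * 0.017453293 = 0.24242623 rad/s. Combine: 14.12 rad / 0.24242623 rad/s = 58.244522 s. 1 day = 86400 s, so 58.244522 s = 58.244522 / 86400 = 0.00067412641 day ≈ 0.0006741 day (4 s.f.).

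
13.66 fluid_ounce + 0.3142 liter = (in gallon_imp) 1 fluid_ounce = 2.957353e-05 m^3, so 13.66 fluid_ounce = 13.66 * 2.957353e-05 = 0.00040397441 m^3. 1 liter = 0.001 m^3, so 0.3142 liter = 0.3142 * 0.001 = 0.0003142 m^3. Sum: 0.00040397441 + 0.0003142 = 0.00071817441 m^3. 1 gallon_imp = 0.00454609 m^3, so 0.00071817441 m^3 = 0.00071817441 / 0.00454609 = 0.15797629 gallon_imp ≈ 0.158 gallon_imp (4 s.f.). Final answer: 0.158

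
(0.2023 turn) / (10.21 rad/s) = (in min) 0.002075. Check: 1 turn = 6.2831853 rad, so 0.2023 turn = 0.2023 * 6.2831853 = 1.2710884 rad. 10.21 rad/s is already in rad/s. Combine: 1.2710884 rad / 10.21 rad/s = 0.12449446 s. 1 min = 60 s, so 0.12449446 s = 0.12449446 / 60 = 0.0020749076 min ≈ 0.002075 min (4 s.f.).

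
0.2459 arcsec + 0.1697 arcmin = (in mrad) 0.05056. Check: 1 arcsec = 4.8481368e-06 rad, so 0.2459 arcsec = 0.2459 * 4.8481368e-06 = 1.1921568e-06 rad. 1 arcmin = 0.00029088821 rad, so 0.1697 arcmin = 0.1697 * 0.00029088821 = 4.9363729e-05 rad. Sum: 1.1921568e-06 + 4.9363729e-05 = 5.0555886e-05 rad. 1 mrad = 0.001 rad, so 5.0555886e-05 rad = 5.0555886e-05 / 0.001 = 0.050555886 mrad ≈ 0.05056 mrad (4 s.f.).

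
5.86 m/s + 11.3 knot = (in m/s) 5.86 m/s is already in m/s. 1 knot = 0.51444444 m/s, so 11.3 knot = 11.3 * 0.51444444 = 5.8132222 m/s. Sum: 5.86 + 5.8132222 = 11.673222 m/s. Result: 11.673222 m/s ≈ 11.67 m/s (4 s.f.). Final answer: 11.67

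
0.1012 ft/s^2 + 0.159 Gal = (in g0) 0.003308. Check: 1 ft/s^2 = 0.3048 m/s^2, so 0.1012 ft/s^2 = 0.1012 * 0.3048 = 0.03084576 m/s^2. 1 Gal = 0.01 m/s^2, so 0.159 Gal = 0.159 * 0.01 = 0.00159 m/s^2. Sum: 0.03084576 + 0.00159 = 0.03243576 m/s^2. 1 g0 = 9.80665 m/s^2, so 0.03243576 m/s^2 = 0.03243576 / 9.80665 = 0.003307527 g0 ≈ 0.003308 g0 (4 s.f.).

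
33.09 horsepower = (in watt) 2.468e+04. Check: 1 horsepower = 745.69987 W, so 33.09 horsepower = 33.09 * 745.69987 = 24675.209 W. 24675.209 W = 24675.209 watt ≈ 2.468e+04 watt (4 s.f.).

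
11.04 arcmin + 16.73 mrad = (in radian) 1 arcmin = 0.00029088821 rad, so 11.04 arcmin = 11.04 * 0.00029088821 = 0.0032114058 rad. 1 mrad = 0.001 rad, so 16.73 mrad = 16.73 * 0.001 = 0.01673 rad. Sum: 0.0032114058 + 0.01673 = 0.019941406 rad. 0.019941406 rad = 0.019941406 radian ≈ 0.01994 radian (4 s.f.). Final answer: 0.01994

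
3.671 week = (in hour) 616.7. Check: 1 week = 604800 s, so 3.671 week = 3.671 * 604800 = 2220220.8 s. 1 hour = 3600 s, so 2220220.8 s = 2220220.8 / 3600 = 616.728 hour ≈ 616.7 hour (4 s.f.).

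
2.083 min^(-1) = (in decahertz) 1 min^(-1) = 0.016666667 Hz, so 2.083 min^(-1) = 2.083 * 0.016666667 = 0.034716667 Hz. 1 decahertz = 10 Hz, so 0.034716667 Hz = 0.034716667 / 10 = 0.0034716667 decahertz ≈ 0.003472 decahertz (4 s.f.). Final answer: 0.003472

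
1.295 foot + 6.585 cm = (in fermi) 4.606e+14. Check: 1 foot = 0.3048 m, so 1.295 foot = 1.295 * 0.3048 = 0.394716 m. 1 cm = 0.01 m, so 6.585 cm = 6.585 * 0.01 = 0.06585 m. Sum: 0.394716 + 0.06585 = 0.460566 m. 1 fermi = 1e-15 m, so 0.460566 m = 0.460566 / 1e-15 = 4.60566e+14 fermi ≈ 4.606e+14 fermi (4 s.f.).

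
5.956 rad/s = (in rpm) 56.88. Check: 1 rpm = 0.10471976 rad/s, so 5.956 rad/s = 5.956 / 0.10471976 = 56.87561 rpm ≈ 56.88 rpm (4 s.f.).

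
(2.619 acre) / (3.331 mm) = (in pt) 9.019e+09. Check: 1 acre = 4046.8564 m^2, so 2.619 acre = 2.619 * 4046.8564 = 10598.717 m^2. 1 mm = 0.001 m, so 3.331 mm = 3.331 * 0.001 = 0.003331 m. Combine: 10598.717 m^2 / 0.003331 m = 3181842.4 m. 1 pt = 0.00035277778 m, so 3181842.4 m = 3181842.4 / 0.00035277778 = 9.0193957e+09 pt ≈ 9.019e+09 pt (4 s.f.).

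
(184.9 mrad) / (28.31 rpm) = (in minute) 1 mrad = 0.001 rad, so 184.9 mrad = 184.9 * 0.001 = 0.1849 rad. 1 rpm = 0.10471976 rad/s, so 28.31 rpm = 28.31 * 0.10471976 = 2.9646163 rad/s. Combine: 0.1849 rad / 2.9646163 rad/s = 0.062368949 s. 1 minute = 60 s, so 0.062368949 s = 0.062368949 / 60 = 0.0010394825 minute ≈ 0.001039 minute (4 s.f.). Final answer: 0.001039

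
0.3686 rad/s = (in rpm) 3.52. Check: 1 rpm = 0.10471976 rad/s, so 0.3686 rad/s = 0.3686 / 0.10471976 = 3.5198707 rpm ≈ 3.52 rpm (4 s.f.).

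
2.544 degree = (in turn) 1 degree = 0.017453293 rad, so 2.544 degree = 2.544 * 0.017453293 = 0.044401176 rad. 1 turn = 6.2831853 rad, so 0.044401176 rad = 0.044401176 / 6.2831853 = 0.0070666667 turn ≈ 0.007067 turn (4 s.f.). Final answer: 0.007067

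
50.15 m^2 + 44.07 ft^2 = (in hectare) 50.15 m^2 is already in m^2. 1 ft^2 = 0.09290304 m^2, so 44.07 ft^2 = 44.07 * 0.09290304 = 4.094237 m^2. Sum: 50.15 + 4.094237 = 54.244237 m^2. 1 hectare = 10000 m^2, so 54.244237 m^2 = 54.244237 / 10000 = 0.0054244237 hectare ≈ 0.005424 hectare (4 s.f.). Final answer: 0.005424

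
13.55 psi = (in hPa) 934.2. Check: 1 psi = 6894.7573 Pa, so 13.55 psi = 13.55 * 6894.7573 = 93423.961 Pa. 1 hPa = 100 Pa, so 93423.961 Pa = 93423.961 / 100 = 934.23961 hPa ≈ 934.2 hPa (4 s.f.).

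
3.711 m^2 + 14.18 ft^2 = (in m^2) 3.711 m^2 is already in m^2. 1 ft^2 = 0.09290304 m^2, so 14.18 ft^2 = 14.18 * 0.09290304 = 1.3173651 m^2. Sum: 3.711 + 1.3173651 = 5.0283651 m^2. Result: 5.0283651 m^2 ≈ 5.028 m^2 (4 s.f.). Final answer: 5.028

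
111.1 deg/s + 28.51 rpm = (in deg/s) 1 deg/s = 0.017453293 rad/s, so 111.1 deg/s = 111.1 * 0.017453293 = 1.9390608 rad/s. 1 rpm = 0.10471976 rad/s, so 28.51 rpm = 28.51 * 0.10471976 = 2.9855602 rad/s. Sum: 1.9390608 + 2.9855602 = 4.924621 rad/s. 1 deg/s = 0.017453293 rad/s, so 4.924621 rad/s = 4.924621 / 0.017453293 = 282.16 deg/s ≈ 282.2 deg/s (4 s.f.). Final answer: 282.2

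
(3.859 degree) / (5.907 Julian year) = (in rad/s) 3.613e-10. Check: 1 degree = 0.017453293 rad, so 3.859 degree = 3.859 * 0.017453293 = 0.067352256 rad. 1 Julian year = 31557600 s, so 5.907 Julian year = 5.907 * 31557600 = 1.8641074e+08 s. Combine: 0.067352256 rad / 1.8641074e+08 s = 3.6131102e-10 rad/s. Result: 3.6131102e-10 rad/s ≈ 3.613e-10 rad/s (4 s.f.).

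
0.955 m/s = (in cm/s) 95.5. Check: 1 cm/s = 0.01 m/s, so 0.955 m/s = 0.955 / 0.01 = 95.5 cm/s.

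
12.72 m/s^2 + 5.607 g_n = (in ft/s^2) 12.72 m/s^2 is already in m/s^2. 1 g_n = 9.80665 m/s^2, so 5.607 g_n = 5.607 * 9.80665 = 54.985887 m/s^2. Sum: 12.72 + 54.985887 = 67.705887 m/s^2. 1 ft/s^2 = 0.3048 m/s^2, so 67.705887 m/s^2 = 67.705887 / 0.3048 = 222.13217 ft/s^2 ≈ 222.1 ft/s^2 (4 s.f.). Final answer: 222.1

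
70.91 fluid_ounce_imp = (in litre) 2.015. Check: 1 fluid_ounce_imp = 2.8413063e-05 m^3, so 70.91 fluid_ounce_imp = 70.91 * 2.8413063e-05 = 0.0020147703 m^3. 1 litre = 0.001 m^3, so 0.0020147703 m^3 = 0.0020147703 / 0.001 = 2.0147703 litre ≈ 2.015 litre (4 s.f.).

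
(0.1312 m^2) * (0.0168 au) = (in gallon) 8.711e+10. Check: 0.1312 m^2 is already in m^2. 1 au = 1.4959787e+11 m, so 0.0168 au = 0.0168 * 1.4959787e+11 = 2.5132442e+09 m. Combine: 0.1312 m^2 * 2.5132442e+09 m = 3.2973764e+08 m^3. 1 gallon = 0.0037854118 m^3, so 3.2973764e+08 m^3 = 3.2973764e+08 / 0.0037854118 = 8.710747e+10 gallon ≈ 8.711e+10 gallon (4 s.f.).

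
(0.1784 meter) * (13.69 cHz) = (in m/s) 0.02442. Check: 0.1784 meter = 0.1784 m. 1 cHz = 0.01 Hz, so 13.69 cHz = 13.69 * 0.01 = 0.1369 Hz. Combine: 0.1784 m * 0.1369 Hz = 0.02442296 m/s. Result: 0.02442296 m/s ≈ 0.02442 m/s (4 s.f.).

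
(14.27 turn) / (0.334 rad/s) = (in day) 0.003107. Check: 1 turn = 6.2831853 rad, so 14.27 turn = 14.27 * 6.2831853 = 89.661054 rad. 0.334 rad/s is already in rad/s. Combine: 89.661054 rad / 0.334 rad/s = 268.44627 s. 1 day = 86400 s, so 268.44627 s = 268.44627 / 86400 = 0.003107017 day ≈ 0.003107 day (4 s.f.).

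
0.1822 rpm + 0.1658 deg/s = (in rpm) 0.2098. Check: 1 rpm = 0.10471976 rad/s, so 0.1822 rpm = 0.1822 * 0.10471976 = 0.019079939 rad/s. 1 deg/s = 0.017453293 rad/s, so 0.1658 deg/s = 0.1658 * 0.017453293 = 0.0028937559 rad/s. Sum: 0.019079939 + 0.0028937559 = 0.021973695 rad/s. 1 rpm = 0.10471976 rad/s, so 0.021973695 rad/s = 0.021973695 / 0.10471976 = 0.20983333 rpm ≈ 0.2098 rpm (4 s.f.).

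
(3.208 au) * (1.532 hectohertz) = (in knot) 1 au = 1.4959787e+11 m, so 3.208 au = 3.208 * 1.4959787e+11 = 4.7990997e+11 m. 1 hectohertz = 100 Hz, so 1.532 hectohertz = 1.532 * 100 = 153.2 Hz. Combine: 4.7990997e+11 m * 153.2 Hz = 7.3522207e+13 m/s. 1 knot = 0.51444444 m/s, so 7.3522207e+13 m/s = 7.3522207e+13 / 0.51444444 = 1.4291574e+14 knot ≈ 1.429e+14 knot (4 s.f.). Final answer: 1.429e+14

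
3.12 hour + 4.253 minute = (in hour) 3.191. Check: 1 hour = 3600 s, so 3.12 hour = 3.12 * 3600 = 11232 s. 1 minute = 60 s, so 4.253 minute = 4.253 * 60 = 255.18 s. Sum: 11232 + 255.18 = 11487.18 s. 1 hour = 3600 s, so 11487.18 s = 11487.18 / 3600 = 3.1908833 hour ≈ 3.191 hour (4 s.f.).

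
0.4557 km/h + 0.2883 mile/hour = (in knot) 1 km/h = 0.27777778 m/s, so 0.4557 km/h = 0.4557 * 0.27777778 = 0.12658333 m/s. 1 mile/hour = 0.44704 m/s, so 0.2883 mile/hour = 0.2883 * 0.44704 = 0.12888163 m/s. Sum: 0.12658333 + 0.12888163 = 0.25546497 m/s. 1 knot = 0.51444444 m/s, so 0.25546497 m/s = 0.25546497 / 0.51444444 = 0.49658417 knot ≈ 0.4966 knot (4 s.f.). Final answer: 0.4966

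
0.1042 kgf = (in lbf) 1 kgf = 9.80665 N, so 0.1042 kgf = 0.1042 * 9.80665 = 1.0218529 N. 1 lbf = 4.4482216 N, so 1.0218529 N = 1.0218529 / 4.4482216 = 0.22972168 lbf ≈ 0.2297 lbf (4 s.f.). Final answer: 0.2297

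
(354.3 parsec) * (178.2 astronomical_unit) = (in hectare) 2.914e+28. Check: 1 parsec = 3.0856776e+16 m, so 354.3 parsec = 354.3 * 3.0856776e+16 = 1.0932556e+19 m. 1 astronomical_unit = 1.4959787e+11 m, so 178.2 astronomical_unit = 178.2 * 1.4959787e+11 = 2.6658341e+13 m. Combine: 1.0932556e+19 m * 2.6658341e+13 m = 2.9144379e+32 m^2. 1 hectare = 10000 m^2, so 2.9144379e+32 m^2 = 2.9144379e+32 / 10000 = 2.9144379e+28 hectare ≈ 2.914e+28 hectare (4 s.f.).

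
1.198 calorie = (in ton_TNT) 1.198e-09. Check: 1 calorie = 4.184 J, so 1.198 calorie = 1.198 * 4.184 = 5.012432 J. 1 ton_TNT = 4.184e+09 J, so 5.012432 J = 5.012432 / 4.184e+09 = 1.198e-09 ton_TNT.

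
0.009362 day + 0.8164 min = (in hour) 1 day = 86400 s, so 0.009362 day = 0.009362 * 86400 = 808.8768 s. 1 min = 60 s, so 0.8164 min = 0.8164 * 60 = 48.984 s. Sum: 808.8768 + 48.984 = 857.8608 s. 1 hour = 3600 s, so 857.8608 s = 857.8608 / 3600 = 0.23829467 hour ≈ 0.2383 hour (4 s.f.). Final answer: 0.2383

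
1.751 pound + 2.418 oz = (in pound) 1.902. Check: 1 pound = 0.45359237 kg, so 1.751 pound = 1.751 * 0.45359237 = 0.79424024 kg. 1 oz = 0.028349523 kg, so 2.418 oz = 2.418 * 0.028349523 = 0.068549147 kg. Sum: 0.79424024 + 0.068549147 = 0.86278939 kg. 1 pound = 0.45359237 kg, so 0.86278939 kg = 0.86278939 / 0.45359237 = 1.902125 pound ≈ 1.902 pound (4 s.f.).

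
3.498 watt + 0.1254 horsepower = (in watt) 3.498 watt = 3.498 W. 1 horsepower = 745.69987 W, so 0.1254 horsepower = 0.1254 * 745.69987 = 93.510764 W. Sum: 3.498 + 93.510764 = 97.008764 W. 97.008764 W = 97.008764 watt ≈ 97.01 watt (4 s.f.). Final answer: 97.01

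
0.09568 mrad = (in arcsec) 19.74. Check: 1 mrad = 0.001 rad, so 0.09568 mrad = 0.09568 * 0.001 = 9.568e-05 rad. 1 arcsec = 4.8481368e-06 rad, so 9.568e-05 rad = 9.568e-05 / 4.8481368e-06 = 19.735417 arcsec ≈ 19.74 arcsec (4 s.f.).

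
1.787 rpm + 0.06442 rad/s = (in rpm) 2.402. Check: 1 rpm = 0.10471976 rad/s, so 1.787 rpm = 1.787 * 0.10471976 = 0.1871342 rad/s. 0.06442 rad/s is already in rad/s. Sum: 0.1871342 + 0.06442 = 0.2515542 rad/s. 1 rpm = 0.10471976 rad/s, so 0.2515542 rad/s = 0.2515542 / 0.10471976 = 2.4021657 rpm ≈ 2.402 rpm (4 s.f.).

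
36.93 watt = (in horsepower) 0.04952. Check: 36.93 watt = 36.93 W. 1 horsepower = 745.69987 W, so 36.93 W = 36.93 / 745.69987 = 0.049523946 horsepower ≈ 0.04952 horsepower (4 s.f.).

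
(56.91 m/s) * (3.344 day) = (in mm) 1.644e+10. Check: 56.91 m/s is already in m/s. 1 day = 86400 s, so 3.344 day = 3.344 * 86400 = 288921.6 s. Combine: 56.91 m/s * 288921.6 s = 16442528 m. 1 mm = 0.001 m, so 16442528 m = 16442528 / 0.001 = 1.6442528e+10 mm ≈ 1.644e+10 mm (4 s.f.).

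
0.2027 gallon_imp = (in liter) 1 gallon_imp = 0.00454609 m^3, so 0.2027 gallon_imp = 0.2027 * 0.00454609 = 0.00092149244 m^3. 1 liter = 0.001 m^3, so 0.00092149244 m^3 = 0.00092149244 / 0.001 = 0.92149244 liter ≈ 0.9215 liter (4 s.f.). Final answer: 0.9215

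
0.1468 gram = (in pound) 0.0003236. Check: 1 gram = 0.001 kg, so 0.1468 gram = 0.1468 * 0.001 = 0.0001468 kg. 1 pound = 0.45359237 kg, so 0.0001468 kg = 0.0001468 / 0.45359237 = 0.0003236386 pound ≈ 0.0003236 pound (4 s.f.).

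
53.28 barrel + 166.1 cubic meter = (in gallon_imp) 3.84e+04. Check: 1 barrel = 0.15898729 m^3, so 53.28 barrel = 53.28 * 0.15898729 = 8.4708431 m^3. 166.1 cubic meter = 166.1 m^3. Sum: 8.4708431 + 166.1 = 174.57084 m^3. 1 gallon_imp = 0.00454609 m^3, so 174.57084 m^3 = 174.57084 / 0.00454609 = 38400.217 gallon_imp ≈ 3.84e+04 gallon_imp (4 s.f.).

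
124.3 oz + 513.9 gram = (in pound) 8.902. Check: 1 oz = 0.028349523 kg, so 124.3 oz = 124.3 * 0.028349523 = 3.5238457 kg. 1 gram = 0.001 kg, so 513.9 gram = 513.9 * 0.001 = 0.5139 kg. Sum: 3.5238457 + 0.5139 = 4.0377457 kg. 1 pound = 0.45359237 kg, so 4.0377457 kg = 4.0377457 / 0.45359237 = 8.9017056 pound ≈ 8.902 pound (4 s.f.).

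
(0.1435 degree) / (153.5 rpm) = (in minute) 1 degree = 0.017453293 rad, so 0.1435 degree = 0.1435 * 0.017453293 = 0.0025045475 rad. 1 rpm = 0.10471976 rad/s, so 153.5 rpm = 153.5 * 0.10471976 = 16.074482 rad/s. Combine: 0.0025045475 rad / 16.074482 rad/s = 0.0001558089 s. 1 minute = 60 s, so 0.0001558089 s = 0.0001558089 / 60 = 2.5968151e-06 minute ≈ 2.597e-06 minute (4 s.f.). Final answer: 2.597e-06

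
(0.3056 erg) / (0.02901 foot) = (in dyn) 0.3456. Check: 1 erg = 1e-07 J, so 0.3056 erg = 0.3056 * 1e-07 = 3.056e-08 J. 1 foot = 0.3048 m, so 0.02901 foot = 0.02901 * 0.3048 = 0.008842248 m. Combine: 3.056e-08 J / 0.008842248 m = 3.4561347e-06 N. 1 dyn = 1e-05 N, so 3.4561347e-06 N = 3.4561347e-06 / 1e-05 = 0.34561347 dyn ≈ 0.3456 dyn (4 s.f.).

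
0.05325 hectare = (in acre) 1 hectare = 10000 m^2, so 0.05325 hectare = 0.05325 * 10000 = 532.5 m^2. 1 acre = 4046.8564 m^2, so 532.5 m^2 = 532.5 / 4046.8564 = 0.13158362 acre ≈ 0.1316 acre (4 s.f.). Final answer: 0.1316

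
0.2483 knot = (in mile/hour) 1 knot = 0.51444444 m/s, so 0.2483 knot = 0.2483 * 0.51444444 = 0.12773656 m/s. 1 mile/hour = 0.44704 m/s, so 0.12773656 m/s = 0.12773656 / 0.44704 = 0.28573854 mile/hour ≈ 0.2857 mile/hour (4 s.f.). Final answer: 0.2857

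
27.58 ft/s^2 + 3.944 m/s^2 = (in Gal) 1235. Check: 1 ft/s^2 = 0.3048 m/s^2, so 27.58 ft/s^2 = 27.58 * 0.3048 = 8.406384 m/s^2. 3.944 m/s^2 is already in m/s^2. Sum: 8.406384 + 3.944 = 12.350384 m/s^2. 1 Gal = 0.01 m/s^2, so 12.350384 m/s^2 = 12.350384 / 0.01 = 1235.0384 Gal ≈ 1235 Gal (4 s.f.).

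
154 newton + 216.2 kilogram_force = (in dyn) 154 newton = 154 N. 1 kilogram_force = 9.80665 N, so 216.2 kilogram_force = 216.2 * 9.80665 = 2120.1977 N. Sum: 154 + 2120.1977 = 2274.1977 N. 1 dyn = 1e-05 N, so 2274.1977 N = 2274.1977 / 1e-05 = 2.2741977e+08 dyn ≈ 2.274e+08 dyn (4 s.f.). Final answer: 2.274e+08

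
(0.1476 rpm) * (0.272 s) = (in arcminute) 14.45. Check: 1 rpm = 0.10471976 rad/s, so 0.1476 rpm = 0.1476 * 0.10471976 = 0.015456636 rad/s. 0.272 s is already in s. Combine: 0.015456636 rad/s * 0.272 s = 0.004204205 rad. 1 arcminute = 0.00029088821 rad, so 0.004204205 rad = 0.004204205 / 0.00029088821 = 14.452992 arcminute ≈ 14.45 arcminute (4 s.f.).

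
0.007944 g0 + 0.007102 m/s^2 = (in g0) 0.008668. Check: 1 g0 = 9.80665 m/s^2, so 0.007944 g0 = 0.007944 * 9.80665 = 0.077904028 m/s^2. 0.007102 m/s^2 is already in m/s^2. Sum: 0.077904028 + 0.007102 = 0.085006028 m/s^2. 1 g0 = 9.80665 m/s^2, so 0.085006028 m/s^2 = 0.085006028 / 9.80665 = 0.0086682025 g0 ≈ 0.008668 g0 (4 s.f.).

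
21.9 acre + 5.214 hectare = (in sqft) 1.515e+06. Check: 1 acre = 4046.8564 m^2, so 21.9 acre = 21.9 * 4046.8564 = 88626.156 m^2. 1 hectare = 10000 m^2, so 5.214 hectare = 5.214 * 10000 = 52140 m^2. Sum: 88626.156 + 52140 = 140766.16 m^2. 1 sqft = 0.09290304 m^2, so 140766.16 m^2 = 140766.16 / 0.09290304 = 1515194.3 sqft ≈ 1.515e+06 sqft (4 s.f.).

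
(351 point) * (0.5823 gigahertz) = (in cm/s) 1 point = 0.00035277778 m, so 351 point = 351 * 0.00035277778 = 0.123825 m. 1 gigahertz = 1e+09 Hz, so 0.5823 gigahertz = 0.5823 * 1e+09 = 5.823e+08 Hz. Combine: 0.123825 m * 5.823e+08 Hz = 72103298 m/s. 1 cm/s = 0.01 m/s, so 72103298 m/s = 72103298 / 0.01 = 7.2103298e+09 cm/s ≈ 7.21e+09 cm/s (4 s.f.). Final answer: 7.21e+09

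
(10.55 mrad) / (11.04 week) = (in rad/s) 1.58e-09. Check: 1 mrad = 0.001 rad, so 10.55 mrad = 10.55 * 0.001 = 0.01055 rad. 1 week = 604800 s, so 11.04 week = 11.04 * 604800 = 6676992 s. Combine: 0.01055 rad / 6676992 s = 1.5800528e-09 rad/s. Result: 1.5800528e-09 rad/s ≈ 1.58e-09 rad/s (4 s.f.).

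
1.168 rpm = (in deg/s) 1 rpm = 0.10471976 rad/s, so 1.168 rpm = 1.168 * 0.10471976 = 0.12231267 rad/s. 1 deg/s = 0.017453293 rad/s, so 0.12231267 rad/s = 0.12231267 / 0.017453293 = 7.008 deg/s. Final answer: 7.008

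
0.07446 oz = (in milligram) 2111. Check: 1 oz = 0.028349523 kg, so 0.07446 oz = 0.07446 * 0.028349523 = 0.0021109055 kg. 1 milligram = 1e-06 kg, so 0.0021109055 kg = 0.0021109055 / 1e-06 = 2110.9055 milligram ≈ 2111 milligram (4 s.f.).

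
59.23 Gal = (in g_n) 0.0604. Check: 1 Gal = 0.01 m/s^2, so 59.23 Gal = 59.23 * 0.01 = 0.5923 m/s^2. 1 g_n = 9.80665 m/s^2, so 0.5923 m/s^2 = 0.5923 / 9.80665 = 0.060397791 g_n ≈ 0.0604 g_n (4 s.f.).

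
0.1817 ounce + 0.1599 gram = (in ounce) 1 ounce = 0.028349523 kg, so 0.1817 ounce = 0.1817 * 0.028349523 = 0.0051511084 kg. 1 gram = 0.001 kg, so 0.1599 gram = 0.1599 * 0.001 = 0.0001599 kg. Sum: 0.0051511084 + 0.0001599 = 0.0053110084 kg. 1 ounce = 0.028349523 kg, so 0.0053110084 kg = 0.0053110084 / 0.028349523 = 0.18734031 ounce ≈ 0.1873 ounce (4 s.f.). Final answer: 0.1873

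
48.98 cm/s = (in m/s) 1 cm/s = 0.01 m/s, so 48.98 cm/s = 48.98 * 0.01 = 0.4898 m/s. Result: 0.4898 m/s. Final answer: 0.4898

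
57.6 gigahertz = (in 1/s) 1 gigahertz = 1e+09 Hz, so 57.6 gigahertz = 57.6 * 1e+09 = 5.76e+10 Hz. 5.76e+10 Hz = 5.76e+10 1/s. Final answer: 5.76e+10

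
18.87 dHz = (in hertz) 1.887. Check: 1 dHz = 0.1 Hz, so 18.87 dHz = 18.87 * 0.1 = 1.887 Hz. 1.887 Hz = 1.887 hertz.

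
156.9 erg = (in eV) 1 erg = 1e-07 J, so 156.9 erg = 156.9 * 1e-07 = 1.569e-05 J. 1 eV = 1.6021766e-19 J, so 1.569e-05 J = 1.569e-05 / 1.6021766e-19 = 9.7929277e+13 eV ≈ 9.793e+13 eV (4 s.f.). Final answer: 9.793e+13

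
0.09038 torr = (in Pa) 12.05. Check: 1 torr = 133.32237 Pa, so 0.09038 torr = 0.09038 * 133.32237 = 12.049676 Pa. Result: 12.049676 Pa ≈ 12.05 Pa (4 s.f.).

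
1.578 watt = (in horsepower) 1.578 watt = 1.578 W. 1 horsepower = 745.69987 W, so 1.578 W = 1.578 / 745.69987 = 0.0021161329 horsepower ≈ 0.002116 horsepower (4 s.f.). Final answer: 0.002116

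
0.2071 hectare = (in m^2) 1 hectare = 10000 m^2, so 0.2071 hectare = 0.2071 * 10000 = 2071 m^2. Result: 2071 m^2. Final answer: 2071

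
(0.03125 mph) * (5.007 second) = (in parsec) 2.267e-18. Check: 1 mph = 0.44704 m/s, so 0.03125 mph = 0.03125 * 0.44704 = 0.01397 m/s. 5.007 second = 5.007 s. Combine: 0.01397 m/s * 5.007 s = 0.06994779 m. 1 parsec = 3.0856776e+16 m, so 0.06994779 m = 0.06994779 / 3.0856776e+16 = 2.2668535e-18 parsec ≈ 2.267e-18 parsec (4 s.f.).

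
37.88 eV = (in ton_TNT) 1 eV = 1.6021766e-19 J, so 37.88 eV = 37.88 * 1.6021766e-19 = 6.0690451e-18 J. 1 ton_TNT = 4.184e+09 J, so 6.0690451e-18 J = 6.0690451e-18 / 4.184e+09 = 1.4505366e-27 ton_TNT ≈ 1.451e-27 ton_TNT (4 s.f.). Final answer: 1.451e-27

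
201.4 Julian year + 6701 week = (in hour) 2.891e+06. Check: 1 Julian year = 31557600 s, so 201.4 Julian year = 201.4 * 31557600 = 6.3557006e+09 s. 1 week = 604800 s, so 6701 week = 6701 * 604800 = 4.0527648e+09 s. Sum: 6.3557006e+09 + 4.0527648e+09 = 1.0408465e+10 s. 1 hour = 3600 s, so 1.0408465e+10 s = 1.0408465e+10 / 3600 = 2891240.4 hour ≈ 2.891e+06 hour (4 s.f.).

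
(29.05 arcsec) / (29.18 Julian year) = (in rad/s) 1 arcsec = 4.8481368e-06 rad, so 29.05 arcsec = 29.05 * 4.8481368e-06 = 0.00014083837 rad. 1 Julian year = 31557600 s, so 29.18 Julian year = 29.18 * 31557600 = 9.2085077e+08 s. Combine: 0.00014083837 rad / 9.2085077e+08 s = 1.5294376e-13 rad/s. Result: 1.5294376e-13 rad/s ≈ 1.529e-13 rad/s (4 s.f.). Final answer: 1.529e-13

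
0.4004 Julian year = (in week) 20.89. Check: 1 Julian year = 31557600 s, so 0.4004 Julian year = 0.4004 * 31557600 = 12635663 s. 1 week = 604800 s, so 12635663 s = 12635663 / 604800 = 20.8923 week ≈ 20.89 week (4 s.f.).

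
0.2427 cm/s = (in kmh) 0.008737. Check: 1 cm/s = 0.01 m/s, so 0.2427 cm/s = 0.2427 * 0.01 = 0.002427 m/s. 1 kmh = 0.27777778 m/s, so 0.002427 m/s = 0.002427 / 0.27777778 = 0.0087372 kmh ≈ 0.008737 kmh (4 s.f.).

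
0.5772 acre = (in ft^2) 2.514e+04. Check: 1 acre = 4046.8564 m^2, so 0.5772 acre = 0.5772 * 4046.8564 = 2335.8455 m^2. 1 ft^2 = 0.09290304 m^2, so 2335.8455 m^2 = 2335.8455 / 0.09290304 = 25142.832 ft^2 ≈ 2.514e+04 ft^2 (4 s.f.).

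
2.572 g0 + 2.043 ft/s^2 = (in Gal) 2585. Check: 1 g0 = 9.80665 m/s^2, so 2.572 g0 = 2.572 * 9.80665 = 25.222704 m/s^2. 1 ft/s^2 = 0.3048 m/s^2, so 2.043 ft/s^2 = 2.043 * 0.3048 = 0.6227064 m/s^2. Sum: 25.222704 + 0.6227064 = 25.84541 m/s^2. 1 Gal = 0.01 m/s^2, so 25.84541 m/s^2 = 25.84541 / 0.01 = 2584.541 Gal ≈ 2585 Gal (4 s.f.).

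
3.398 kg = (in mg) 3.398e+06. Check: 1 mg = 1e-06 kg, so 3.398 kg = 3.398 / 1e-06 = 3398000 mg ≈ 3.398e+06 mg (4 s.f.).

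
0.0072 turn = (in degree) 1 turn = 6.2831853 rad, so 0.0072 turn = 0.0072 * 6.2831853 = 0.045238934 rad. 1 degree = 0.017453293 rad, so 0.045238934 rad = 0.045238934 / 0.017453293 = 2.592 degree. Final answer: 2.592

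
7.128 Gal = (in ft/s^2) 0.2339. Check: 1 Gal = 0.01 m/s^2, so 7.128 Gal = 7.128 * 0.01 = 0.07128 m/s^2. 1 ft/s^2 = 0.3048 m/s^2, so 0.07128 m/s^2 = 0.07128 / 0.3048 = 0.23385827 ft/s^2 ≈ 0.2339 ft/s^2 (4 s.f.).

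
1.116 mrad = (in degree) 1 mrad = 0.001 rad, so 1.116 mrad = 1.116 * 0.001 = 0.001116 rad. 1 degree = 0.017453293 rad, so 0.001116 rad = 0.001116 / 0.017453293 = 0.06394209 degree ≈ 0.06394 degree (4 s.f.). Final answer: 0.06394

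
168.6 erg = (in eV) 1.052e+14. Check: 1 erg = 1e-07 J, so 168.6 erg = 168.6 * 1e-07 = 1.686e-05 J. 1 eV = 1.6021766e-19 J, so 1.686e-05 J = 1.686e-05 / 1.6021766e-19 = 1.0523184e+14 eV ≈ 1.052e+14 eV (4 s.f.).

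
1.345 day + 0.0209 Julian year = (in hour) 1 day = 86400 s, so 1.345 day = 1.345 * 86400 = 116208 s. 1 Julian year = 31557600 s, so 0.0209 Julian year = 0.0209 * 31557600 = 659553.84 s. Sum: 116208 + 659553.84 = 775761.84 s. 1 hour = 3600 s, so 775761.84 s = 775761.84 / 3600 = 215.4894 hour ≈ 215.5 hour (4 s.f.). Final answer: 215.5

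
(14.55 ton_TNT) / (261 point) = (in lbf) 1.486e+11. Check: 1 ton_TNT = 4.184e+09 J, so 14.55 ton_TNT = 14.55 * 4.184e+09 = 6.08772e+10 J. 1 point = 0.00035277778 m, so 261 point = 261 * 0.00035277778 = 0.092075 m. Combine: 6.08772e+10 J / 0.092075 m = 6.611697e+11 N. 1 lbf = 4.4482216 N, so 6.611697e+11 N = 6.611697e+11 / 4.4482216 = 1.4863686e+11 lbf ≈ 1.486e+11 lbf (4 s.f.).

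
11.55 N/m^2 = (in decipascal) 11.55 N/m^2 = 11.55 Pa. 1 decipascal = 0.1 Pa, so 11.55 Pa = 11.55 / 0.1 = 115.5 decipascal. Final answer: 115.5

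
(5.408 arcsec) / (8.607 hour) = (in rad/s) 1 arcsec = 4.8481368e-06 rad, so 5.408 arcsec = 5.408 * 4.8481368e-06 = 2.6218724e-05 rad. 1 hour = 3600 s, so 8.607 hour = 8.607 * 3600 = 30985.2 s. Combine: 2.6218724e-05 rad / 30985.2 s = 8.4616926e-10 rad/s. Result: 8.4616926e-10 rad/s ≈ 8.462e-10 rad/s (4 s.f.). Final answer: 8.462e-10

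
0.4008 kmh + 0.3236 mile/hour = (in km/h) 0.9216. Check: 1 kmh = 0.27777778 m/s, so 0.4008 kmh = 0.4008 * 0.27777778 = 0.11133333 m/s. 1 mile/hour = 0.44704 m/s, so 0.3236 mile/hour = 0.3236 * 0.44704 = 0.14466214 m/s. Sum: 0.11133333 + 0.14466214 = 0.25599548 m/s. 1 km/h = 0.27777778 m/s, so 0.25599548 m/s = 0.25599548 / 0.27777778 = 0.92158372 km/h ≈ 0.9216 km/h (4 s.f.).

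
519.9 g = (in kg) 1 g = 0.001 kg, so 519.9 g = 519.9 * 0.001 = 0.5199 kg. Result: 0.5199 kg. Final answer: 0.5199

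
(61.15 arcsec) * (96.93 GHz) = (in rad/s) 2.874e+07. Check: 1 arcsec = 4.8481368e-06 rad, so 61.15 arcsec = 61.15 * 4.8481368e-06 = 0.00029646357 rad. 1 GHz = 1e+09 Hz, so 96.93 GHz = 96.93 * 1e+09 = 9.693e+10 Hz. Combine: 0.00029646357 rad * 9.693e+10 Hz = 28736213 rad/s. Result: 28736213 rad/s ≈ 2.874e+07 rad/s (4 s.f.).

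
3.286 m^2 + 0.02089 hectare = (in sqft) 2284. Check: 3.286 m^2 is already in m^2. 1 hectare = 10000 m^2, so 0.02089 hectare = 0.02089 * 10000 = 208.9 m^2. Sum: 3.286 + 208.9 = 212.186 m^2. 1 sqft = 0.09290304 m^2, so 212.186 m^2 = 212.186 / 0.09290304 = 2283.9511 sqft ≈ 2284 sqft (4 s.f.).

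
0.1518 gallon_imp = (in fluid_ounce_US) 23.33. Check: 1 gallon_imp = 0.00454609 m^3, so 0.1518 gallon_imp = 0.1518 * 0.00454609 = 0.00069009646 m^3. 1 fluid_ounce_US = 2.957353e-05 m^3, so 0.00069009646 m^3 = 0.00069009646 / 2.957353e-05 = 23.334937 fluid_ounce_US ≈ 23.33 fluid_ounce_US (4 s.f.).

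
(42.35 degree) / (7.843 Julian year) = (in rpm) 1 degree = 0.017453293 rad, so 42.35 degree = 42.35 * 0.017453293 = 0.73914694 rad. 1 Julian year = 31557600 s, so 7.843 Julian year = 7.843 * 31557600 = 2.4750626e+08 s. Combine: 0.73914694 rad / 2.4750626e+08 s = 2.9863768e-09 rad/s. 1 rpm = 0.10471976 rad/s, so 2.9863768e-09 rad/s = 2.9863768e-09 / 0.10471976 = 2.8517798e-08 rpm ≈ 2.852e-08 rpm (4 s.f.). Final answer: 2.852e-08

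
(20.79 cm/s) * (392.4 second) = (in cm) 1 cm/s = 0.01 m/s, so 20.79 cm/s = 20.79 * 0.01 = 0.2079 m/s. 392.4 second = 392.4 s. Combine: 0.2079 m/s * 392.4 s = 81.57996 m. 1 cm = 0.01 m, so 81.57996 m = 81.57996 / 0.01 = 8157.996 cm ≈ 8158 cm (4 s.f.). Final answer: 8158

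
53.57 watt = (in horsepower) 0.07184. Check: 53.57 watt = 53.57 W. 1 horsepower = 745.69987 W, so 53.57 W = 53.57 / 745.69987 = 0.071838553 horsepower ≈ 0.07184 horsepower (4 s.f.).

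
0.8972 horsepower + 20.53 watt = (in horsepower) 0.9247. Check: 1 horsepower = 745.69987 W, so 0.8972 horsepower = 0.8972 * 745.69987 = 669.04192 W. 20.53 watt = 20.53 W. Sum: 669.04192 + 20.53 = 689.57192 W. 1 horsepower = 745.69987 W, so 689.57192 W = 689.57192 / 745.69987 = 0.92473118 horsepower ≈ 0.9247 horsepower (4 s.f.).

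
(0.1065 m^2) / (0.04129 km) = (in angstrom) 2.579e+07. Check: 0.1065 m^2 is already in m^2. 1 km = 1000 m, so 0.04129 km = 0.04129 * 1000 = 41.29 m. Combine: 0.1065 m^2 / 41.29 m = 0.002579317 m. 1 angstrom = 1e-10 m, so 0.002579317 m = 0.002579317 / 1e-10 = 25793170 angstrom ≈ 2.579e+07 angstrom (4 s.f.).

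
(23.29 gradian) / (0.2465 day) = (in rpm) 1 gradian = 0.015707963 rad, so 23.29 gradian = 23.29 * 0.015707963 = 0.36583846 rad. 1 day = 86400 s, so 0.2465 day = 0.2465 * 86400 = 21297.6 s. Combine: 0.36583846 rad / 21297.6 s = 1.717745e-05 rad/s. 1 rpm = 0.10471976 rad/s, so 1.717745e-05 rad/s = 1.717745e-05 / 0.10471976 = 0.00016403257 rpm ≈ 0.000164 rpm (4 s.f.). Final answer: 0.000164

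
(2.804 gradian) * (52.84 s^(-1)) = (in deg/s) 1 gradian = 0.015707963 rad, so 2.804 gradian = 2.804 * 0.015707963 = 0.044045129 rad. 52.84 s^(-1) = 52.84 Hz. Combine: 0.044045129 rad * 52.84 Hz = 2.3273446 rad/s. 1 deg/s = 0.017453293 rad/s, so 2.3273446 rad/s = 2.3273446 / 0.017453293 = 133.34702 deg/s ≈ 133.3 deg/s (4 s.f.). Final answer: 133.3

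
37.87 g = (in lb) 0.08349. Check: 1 g = 0.001 kg, so 37.87 g = 37.87 * 0.001 = 0.03787 kg. 1 lb = 0.45359237 kg, so 0.03787 kg = 0.03787 / 0.45359237 = 0.083489059 lb ≈ 0.08349 lb (4 s.f.).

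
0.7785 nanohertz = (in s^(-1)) 1 nanohertz = 1e-09 Hz, so 0.7785 nanohertz = 0.7785 * 1e-09 = 7.785e-10 Hz. 7.785e-10 Hz = 7.785e-10 s^(-1). Final answer: 7.785e-10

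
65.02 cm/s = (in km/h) 1 cm/s = 0.01 m/s, so 65.02 cm/s = 65.02 * 0.01 = 0.6502 m/s. 1 km/h = 0.27777778 m/s, so 0.6502 m/s = 0.6502 / 0.27777778 = 2.34072 km/h ≈ 2.341 km/h (4 s.f.). Final answer: 2.341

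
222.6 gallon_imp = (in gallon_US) 267.3. Check: 1 gallon_imp = 0.00454609 m^3, so 222.6 gallon_imp = 222.6 * 0.00454609 = 1.0119596 m^3. 1 gallon_US = 0.0037854118 m^3, so 1.0119596 m^3 = 1.0119596 / 0.0037854118 = 267.33145 gallon_US ≈ 267.3 gallon_US (4 s.f.).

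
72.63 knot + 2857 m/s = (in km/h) 1.042e+04. Check: 1 knot = 0.51444444 m/s, so 72.63 knot = 72.63 * 0.51444444 = 37.3641 m/s. 2857 m/s is already in m/s. Sum: 37.3641 + 2857 = 2894.3641 m/s. 1 km/h = 0.27777778 m/s, so 2894.3641 m/s = 2894.3641 / 0.27777778 = 10419.711 km/h ≈ 1.042e+04 km/h (4 s.f.).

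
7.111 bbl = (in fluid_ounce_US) 1 bbl = 0.15898729 m^3, so 7.111 bbl = 7.111 * 0.15898729 = 1.1305587 m^3. 1 fluid_ounce_US = 2.957353e-05 m^3, so 1.1305587 m^3 = 1.1305587 / 2.957353e-05 = 38228.736 fluid_ounce_US ≈ 3.823e+04 fluid_ounce_US (4 s.f.). Final answer: 3.823e+04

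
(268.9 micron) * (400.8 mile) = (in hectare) 0.01734. Check: 1 micron = 1e-06 m, so 268.9 micron = 268.9 * 1e-06 = 0.0002689 m. 1 mile = 1609.344 m, so 400.8 mile = 400.8 * 1609.344 = 645025.08 m. Combine: 0.0002689 m * 645025.08 m = 173.44724 m^2. 1 hectare = 10000 m^2, so 173.44724 m^2 = 173.44724 / 10000 = 0.017344724 hectare ≈ 0.01734 hectare (4 s.f.).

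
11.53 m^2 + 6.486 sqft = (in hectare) 11.53 m^2 is already in m^2. 1 sqft = 0.09290304 m^2, so 6.486 sqft = 6.486 * 0.09290304 = 0.60256912 m^2. Sum: 11.53 + 0.60256912 = 12.132569 m^2. 1 hectare = 10000 m^2, so 12.132569 m^2 = 12.132569 / 10000 = 0.0012132569 hectare ≈ 0.001213 hectare (4 s.f.). Final answer: 0.001213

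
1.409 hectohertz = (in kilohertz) 1 hectohertz = 100 Hz, so 1.409 hectohertz = 1.409 * 100 = 140.9 Hz. 1 kilohertz = 1000 Hz, so 140.9 Hz = 140.9 / 1000 = 0.1409 kilohertz. Final answer: 0.1409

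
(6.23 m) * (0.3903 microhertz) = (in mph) 5.439e-06. Check: 6.23 m is already in m. 1 microhertz = 1e-06 Hz, so 0.3903 microhertz = 0.3903 * 1e-06 = 3.903e-07 Hz. Combine: 6.23 m * 3.903e-07 Hz = 2.431569e-06 m/s. 1 mph = 0.44704 m/s, so 2.431569e-06 m/s = 2.431569e-06 / 0.44704 = 5.4392649e-06 mph ≈ 5.439e-06 mph (4 s.f.).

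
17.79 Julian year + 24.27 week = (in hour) 1.6e+05. Check: 1 Julian year = 31557600 s, so 17.79 Julian year = 17.79 * 31557600 = 5.614097e+08 s. 1 week = 604800 s, so 24.27 week = 24.27 * 604800 = 14678496 s. Sum: 5.614097e+08 + 14678496 = 5.760882e+08 s. 1 hour = 3600 s, so 5.760882e+08 s = 5.760882e+08 / 3600 = 160024.5 hour ≈ 1.6e+05 hour (4 s.f.).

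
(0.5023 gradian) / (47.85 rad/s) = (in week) 2.726e-10. Check: 1 gradian = 0.015707963 rad, so 0.5023 gradian = 0.5023 * 0.015707963 = 0.0078901099 rad. 47.85 rad/s is already in rad/s. Combine: 0.0078901099 rad / 47.85 rad/s = 0.00016489258 s. 1 week = 604800 s, so 0.00016489258 s = 0.00016489258 / 604800 = 2.7263985e-10 week ≈ 2.726e-10 week (4 s.f.).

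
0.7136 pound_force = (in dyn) 3.174e+05. Check: 1 pound_force = 4.4482216 N, so 0.7136 pound_force = 0.7136 * 4.4482216 = 3.1742509 N. 1 dyn = 1e-05 N, so 3.1742509 N = 3.1742509 / 1e-05 = 317425.09 dyn ≈ 3.174e+05 dyn (4 s.f.).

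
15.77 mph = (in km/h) 1 mph = 0.44704 m/s, so 15.77 mph = 15.77 * 0.44704 = 7.0498208 m/s. 1 km/h = 0.27777778 m/s, so 7.0498208 m/s = 7.0498208 / 0.27777778 = 25.379355 km/h ≈ 25.38 km/h (4 s.f.). Final answer: 25.38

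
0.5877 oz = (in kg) 1 oz = 0.028349523 kg, so 0.5877 oz = 0.5877 * 0.028349523 = 0.016661015 kg. Result: 0.016661015 kg ≈ 0.01666 kg (4 s.f.). Final answer: 0.01666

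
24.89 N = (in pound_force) 5.595. Check: 1 pound_force = 4.4482216 N, so 24.89 N = 24.89 / 4.4482216 = 5.5954946 pound_force ≈ 5.595 pound_force (4 s.f.).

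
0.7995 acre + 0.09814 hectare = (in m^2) 4217. Check: 1 acre = 4046.8564 m^2, so 0.7995 acre = 0.7995 * 4046.8564 = 3235.4617 m^2. 1 hectare = 10000 m^2, so 0.09814 hectare = 0.09814 * 10000 = 981.4 m^2. Sum: 3235.4617 + 981.4 = 4216.8617 m^2. Result: 4216.8617 m^2 ≈ 4217 m^2 (4 s.f.).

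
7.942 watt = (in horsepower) 7.942 watt = 7.942 W. 1 horsepower = 745.69987 W, so 7.942 W = 7.942 / 745.69987 = 0.010650397 horsepower ≈ 0.01065 horsepower (4 s.f.). Final answer: 0.01065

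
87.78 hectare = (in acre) 1 hectare = 10000 m^2, so 87.78 hectare = 87.78 * 10000 = 877800 m^2. 1 acre = 4046.8564 m^2, so 877800 m^2 = 877800 / 4046.8564 = 216.9091 acre ≈ 216.9 acre (4 s.f.). Final answer: 216.9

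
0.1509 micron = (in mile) 1 micron = 1e-06 m, so 0.1509 micron = 0.1509 * 1e-06 = 1.509e-07 m. 1 mile = 1609.344 m, so 1.509e-07 m = 1.509e-07 / 1609.344 = 9.3764913e-11 mile ≈ 9.376e-11 mile (4 s.f.). Final answer: 9.376e-11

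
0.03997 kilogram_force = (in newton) 0.392. Check: 1 kilogram_force = 9.80665 N, so 0.03997 kilogram_force = 0.03997 * 9.80665 = 0.3919718 N. 0.3919718 N = 0.3919718 newton ≈ 0.392 newton (4 s.f.).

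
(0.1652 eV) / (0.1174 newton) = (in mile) 1 eV = 1.6021766e-19 J, so 0.1652 eV = 0.1652 * 1.6021766e-19 = 2.6467958e-20 J. 0.1174 newton = 0.1174 N. Combine: 2.6467958e-20 J / 0.1174 N = 2.2545109e-19 m. 1 mile = 1609.344 m, so 2.2545109e-19 m = 2.2545109e-19 / 1609.344 = 1.4008881e-22 mile ≈ 1.401e-22 mile (4 s.f.). Final answer: 1.401e-22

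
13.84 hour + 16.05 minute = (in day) 1 hour = 3600 s, so 13.84 hour = 13.84 * 3600 = 49824 s. 1 minute = 60 s, so 16.05 minute = 16.05 * 60 = 963 s. Sum: 49824 + 963 = 50787 s. 1 day = 86400 s, so 50787 s = 50787 / 86400 = 0.5878125 day ≈ 0.5878 day (4 s.f.). Final answer: 0.5878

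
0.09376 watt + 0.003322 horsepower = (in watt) 2.571. Check: 0.09376 watt = 0.09376 W. 1 horsepower = 745.69987 W, so 0.003322 horsepower = 0.003322 * 745.69987 = 2.477215 W. Sum: 0.09376 + 2.477215 = 2.570975 W. 2.570975 W = 2.570975 watt ≈ 2.571 watt (4 s.f.).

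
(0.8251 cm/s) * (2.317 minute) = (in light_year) 1.212e-16. Check: 1 cm/s = 0.01 m/s, so 0.8251 cm/s = 0.8251 * 0.01 = 0.008251 m/s. 1 minute = 60 s, so 2.317 minute = 2.317 * 60 = 139.02 s. Combine: 0.008251 m/s * 139.02 s = 1.147054 m. 1 light_year = 9.4607305e+15 m, so 1.147054 m = 1.147054 / 9.4607305e+15 = 1.2124371e-16 light_year ≈ 1.212e-16 light_year (4 s.f.).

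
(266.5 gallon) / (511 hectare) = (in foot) 1 gallon = 0.0037854118 m^3, so 266.5 gallon = 266.5 * 0.0037854118 = 1.0088122 m^3. 1 hectare = 10000 m^2, so 511 hectare = 511 * 10000 = 5110000 m^2. Combine: 1.0088122 m^3 / 5110000 m^2 = 1.9741923e-07 m. 1 foot = 0.3048 m, so 1.9741923e-07 m = 1.9741923e-07 / 0.3048 = 6.4770087e-07 foot ≈ 6.477e-07 foot (4 s.f.). Final answer: 6.477e-07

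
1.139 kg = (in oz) 40.18. Check: 1 oz = 0.028349523 kg, so 1.139 kg = 1.139 / 0.028349523 = 40.177043 oz ≈ 40.18 oz (4 s.f.).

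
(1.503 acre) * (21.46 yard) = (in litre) 1.194e+08. Check: 1 acre = 4046.8564 m^2, so 1.503 acre = 1.503 * 4046.8564 = 6082.4252 m^2. 1 yard = 0.9144 m, so 21.46 yard = 21.46 * 0.9144 = 19.623024 m. Combine: 6082.4252 m^2 * 19.623024 m = 119355.58 m^3. 1 litre = 0.001 m^3, so 119355.58 m^3 = 119355.58 / 0.001 = 1.1935558e+08 litre ≈ 1.194e+08 litre (4 s.f.).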